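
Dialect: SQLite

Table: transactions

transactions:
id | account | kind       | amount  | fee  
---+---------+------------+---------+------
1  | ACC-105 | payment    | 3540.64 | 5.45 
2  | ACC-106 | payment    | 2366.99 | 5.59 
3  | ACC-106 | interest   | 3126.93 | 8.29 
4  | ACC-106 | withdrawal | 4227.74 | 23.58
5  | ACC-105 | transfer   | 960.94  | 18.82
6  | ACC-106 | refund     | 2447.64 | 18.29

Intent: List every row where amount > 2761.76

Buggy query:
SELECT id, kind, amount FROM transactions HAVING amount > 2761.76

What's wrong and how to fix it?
Bug: HAVING filters the output of aggregation, but this query has no GROUP BY and no aggregate functions, so SQLite rejects it (HAVING clause on a non-aggregate query); the condition here is per row

Fix: Replace HAVING with WHERE since the condition applies to individual rows

Corrected query:
SELECT id, kind, amount FROM transactions WHERE amount > 2761.76

Result:
id | kind       | amount 
---+------------+--------
1  | payment    | 3540.64
3  | interest   | 3126.93
4  | withdrawal | 4227.74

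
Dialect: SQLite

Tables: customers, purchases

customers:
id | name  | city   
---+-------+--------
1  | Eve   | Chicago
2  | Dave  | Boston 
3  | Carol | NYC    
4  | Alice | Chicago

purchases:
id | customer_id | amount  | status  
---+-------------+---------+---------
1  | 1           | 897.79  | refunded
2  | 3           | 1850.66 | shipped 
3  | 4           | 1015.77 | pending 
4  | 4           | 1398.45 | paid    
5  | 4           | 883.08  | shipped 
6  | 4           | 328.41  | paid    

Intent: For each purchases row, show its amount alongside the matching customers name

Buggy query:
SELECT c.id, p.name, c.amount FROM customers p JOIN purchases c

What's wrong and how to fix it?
Bug: JOIN with no ON clause produces a cartesian product; every purchases row pairs with every customers row

Fix: Specify the join condition linking the foreign key to the parent id

Corrected query:
SELECT c.id, p.name, c.amount FROM customers p JOIN purchases c ON c.customer_id = p.id

Result:
id | name  | amount 
---+-------+--------
1  | Eve   | 897.79 
2  | Carol | 1850.66
3  | Alice | 1015.77
4  | Alice | 1398.45
5  | Alice | 883.08 
6  | Alice | 328.41 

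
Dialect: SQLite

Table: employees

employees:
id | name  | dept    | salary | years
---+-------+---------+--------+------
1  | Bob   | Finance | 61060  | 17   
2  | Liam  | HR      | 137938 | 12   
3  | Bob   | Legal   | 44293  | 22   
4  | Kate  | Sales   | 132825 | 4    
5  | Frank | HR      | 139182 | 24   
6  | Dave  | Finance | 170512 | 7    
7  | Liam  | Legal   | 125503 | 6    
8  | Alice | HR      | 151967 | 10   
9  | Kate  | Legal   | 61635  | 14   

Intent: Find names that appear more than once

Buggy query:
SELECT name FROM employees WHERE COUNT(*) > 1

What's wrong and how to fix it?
Bug: WHERE can't reference COUNT(*); aggregates are computed after WHERE

Fix: GROUP BY name, then filter groups with HAVING COUNT(*) > 1

Corrected query:
SELECT name FROM employees GROUP BY name HAVING COUNT(*) > 1

Result:
name
----
Bob 
Kate
Liam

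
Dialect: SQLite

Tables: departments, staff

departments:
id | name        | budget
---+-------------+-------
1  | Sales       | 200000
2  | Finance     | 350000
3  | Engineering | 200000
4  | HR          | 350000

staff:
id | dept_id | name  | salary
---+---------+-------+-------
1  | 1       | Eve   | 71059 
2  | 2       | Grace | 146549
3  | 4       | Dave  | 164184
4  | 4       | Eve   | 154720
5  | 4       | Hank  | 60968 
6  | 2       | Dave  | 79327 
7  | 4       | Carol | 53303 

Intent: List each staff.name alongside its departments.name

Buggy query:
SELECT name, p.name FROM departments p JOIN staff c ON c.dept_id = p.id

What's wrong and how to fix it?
Bug: 'name' exists in both joined tables, so the database can't tell which one is meant

Fix: Prefix ambiguous columns with the table alias

Corrected query:
SELECT c.name, p.name FROM departments p JOIN staff c ON c.dept_id = p.id

Result:
name  | name   
------+--------
Eve   | Sales  
Grace | Finance
Dave  | HR     
Eve   | HR     
Hank  | HR     
Dave  | Finance
Carol | HR     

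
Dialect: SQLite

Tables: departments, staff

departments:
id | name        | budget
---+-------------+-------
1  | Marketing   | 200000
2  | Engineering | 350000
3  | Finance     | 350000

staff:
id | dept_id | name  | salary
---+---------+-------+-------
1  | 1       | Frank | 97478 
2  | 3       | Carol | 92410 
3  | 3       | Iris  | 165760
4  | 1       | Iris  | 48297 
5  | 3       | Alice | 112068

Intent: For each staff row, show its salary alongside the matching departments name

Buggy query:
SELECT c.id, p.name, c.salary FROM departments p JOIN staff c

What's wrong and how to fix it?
Bug: Missing join condition: each staff row is matched to all departments rows instead of just its own

Fix: Specify the join condition linking the foreign key to the parent id

Corrected query:
SELECT c.id, p.name, c.salary FROM departments p JOIN staff c ON c.dept_id = p.id

Result:
id | name      | salary
---+-----------+-------
1  | Marketing | 97478 
2  | Finance   | 92410 
3  | Finance   | 165760
4  | Marketing | 48297 
5  | Finance   | 112068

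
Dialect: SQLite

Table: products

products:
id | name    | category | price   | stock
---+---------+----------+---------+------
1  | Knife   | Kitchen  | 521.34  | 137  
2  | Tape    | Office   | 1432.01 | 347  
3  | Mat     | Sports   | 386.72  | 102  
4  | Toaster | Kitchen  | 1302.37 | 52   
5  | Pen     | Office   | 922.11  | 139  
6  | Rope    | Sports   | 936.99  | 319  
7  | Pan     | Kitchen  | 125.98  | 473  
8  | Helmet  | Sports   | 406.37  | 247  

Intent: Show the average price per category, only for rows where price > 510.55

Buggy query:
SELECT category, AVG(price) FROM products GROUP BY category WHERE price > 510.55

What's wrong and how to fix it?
Bug: Row-level WHERE must come before GROUP BY in the clause order

Fix: Place WHERE between FROM and GROUP BY

Corrected query:
SELECT category, AVG(price) FROM products WHERE price > 510.55 GROUP BY category

Result:
category | AVG(price)
---------+-----------
Kitchen  | 911.855   
Office   | 1177.06   
Sports   | 936.99    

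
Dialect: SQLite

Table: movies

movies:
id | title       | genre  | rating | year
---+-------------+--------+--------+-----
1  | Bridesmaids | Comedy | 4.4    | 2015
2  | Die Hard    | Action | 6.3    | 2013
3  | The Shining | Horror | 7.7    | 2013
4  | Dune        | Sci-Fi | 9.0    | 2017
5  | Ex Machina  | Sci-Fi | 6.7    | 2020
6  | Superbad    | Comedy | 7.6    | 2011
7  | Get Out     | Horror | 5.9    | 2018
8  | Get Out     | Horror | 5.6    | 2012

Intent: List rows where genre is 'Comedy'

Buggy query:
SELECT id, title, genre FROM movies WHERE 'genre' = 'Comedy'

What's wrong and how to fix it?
Bug: Single quotes denote string literals in SQL; the column name is being compared as a constant string

Fix: Remove the quotes around the column name (or use double quotes for an identifier)

Corrected query:
SELECT id, title, genre FROM movies WHERE genre = 'Comedy'

Result:
id | title       | genre 
---+-------------+-------
1  | Bridesmaids | Comedy
6  | Superbad    | Comedy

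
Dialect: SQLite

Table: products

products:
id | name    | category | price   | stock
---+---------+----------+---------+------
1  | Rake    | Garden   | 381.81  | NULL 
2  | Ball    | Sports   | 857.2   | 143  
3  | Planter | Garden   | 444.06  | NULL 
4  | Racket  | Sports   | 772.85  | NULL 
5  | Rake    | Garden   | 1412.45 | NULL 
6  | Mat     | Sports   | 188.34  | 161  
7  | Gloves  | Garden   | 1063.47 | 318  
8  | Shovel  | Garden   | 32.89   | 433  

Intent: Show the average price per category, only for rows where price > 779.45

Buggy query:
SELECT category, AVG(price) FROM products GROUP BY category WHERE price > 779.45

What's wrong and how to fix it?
Bug: Row-level WHERE must come before GROUP BY in the clause order

Fix: Move the WHERE clause before GROUP BY

Corrected query:
SELECT category, AVG(price) FROM products WHERE price > 779.45 GROUP BY category

Result:
category | AVG(price)
---------+-----------
Garden   | 1237.96   
Sports   | 857.2     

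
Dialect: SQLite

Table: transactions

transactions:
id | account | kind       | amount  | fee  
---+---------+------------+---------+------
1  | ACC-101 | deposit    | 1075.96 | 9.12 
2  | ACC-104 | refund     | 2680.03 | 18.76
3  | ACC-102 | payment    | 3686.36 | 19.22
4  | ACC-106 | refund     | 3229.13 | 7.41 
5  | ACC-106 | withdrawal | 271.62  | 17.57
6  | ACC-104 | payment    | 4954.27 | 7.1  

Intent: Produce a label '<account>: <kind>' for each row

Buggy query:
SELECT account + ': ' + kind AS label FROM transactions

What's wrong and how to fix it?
Bug: SQLite uses || for string concatenation; + coerces text to numbers (yielding 0)

Fix: Replace + with || to concatenate text

Corrected query:
SELECT account || ': ' || kind AS label FROM transactions

Result:
label              
-------------------
ACC-101: deposit   
ACC-104: refund    
ACC-102: payment   
ACC-106: refund    
ACC-106: withdrawal
ACC-104: payment   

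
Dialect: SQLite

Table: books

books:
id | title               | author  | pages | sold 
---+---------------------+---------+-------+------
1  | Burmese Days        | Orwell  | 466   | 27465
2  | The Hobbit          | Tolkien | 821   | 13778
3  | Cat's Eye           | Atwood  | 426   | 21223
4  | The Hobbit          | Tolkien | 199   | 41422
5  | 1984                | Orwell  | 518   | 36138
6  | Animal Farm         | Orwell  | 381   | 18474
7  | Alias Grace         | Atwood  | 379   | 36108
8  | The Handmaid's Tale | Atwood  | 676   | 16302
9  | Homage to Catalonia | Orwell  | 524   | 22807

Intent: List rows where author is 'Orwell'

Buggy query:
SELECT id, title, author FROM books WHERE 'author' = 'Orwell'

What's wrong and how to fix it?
Bug: 'author' in single quotes is a string literal, not the column; the comparison is literal-vs-literal and never true

Fix: Reference the column as author without single quotes

Corrected query:
SELECT id, title, author FROM books WHERE author = 'Orwell'

Result:
id | title               | author
---+---------------------+-------
1  | Burmese Days        | Orwell
5  | 1984                | Orwell
6  | Animal Farm         | Orwell
9  | Homage to Catalonia | Orwell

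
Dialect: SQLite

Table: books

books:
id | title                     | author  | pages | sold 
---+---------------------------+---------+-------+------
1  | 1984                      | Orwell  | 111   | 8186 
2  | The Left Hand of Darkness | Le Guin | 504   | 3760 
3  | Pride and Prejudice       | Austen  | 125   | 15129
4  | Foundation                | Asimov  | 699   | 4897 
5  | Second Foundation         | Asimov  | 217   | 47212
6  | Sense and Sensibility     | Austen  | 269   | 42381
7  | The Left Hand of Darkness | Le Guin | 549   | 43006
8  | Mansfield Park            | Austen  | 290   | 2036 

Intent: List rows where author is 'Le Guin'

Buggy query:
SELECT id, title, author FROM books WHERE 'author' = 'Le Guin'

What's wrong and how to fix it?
Bug: Single quotes denote string literals in SQL; the column name is being compared as a constant string

Fix: Remove the quotes around the column name (or use double quotes for an identifier)

Corrected query:
SELECT id, title, author FROM books WHERE author = 'Le Guin'

Result:
id | title                     | author 
---+---------------------------+--------
2  | The Left Hand of Darkness | Le Guin
7  | The Left Hand of Darkness | Le Guin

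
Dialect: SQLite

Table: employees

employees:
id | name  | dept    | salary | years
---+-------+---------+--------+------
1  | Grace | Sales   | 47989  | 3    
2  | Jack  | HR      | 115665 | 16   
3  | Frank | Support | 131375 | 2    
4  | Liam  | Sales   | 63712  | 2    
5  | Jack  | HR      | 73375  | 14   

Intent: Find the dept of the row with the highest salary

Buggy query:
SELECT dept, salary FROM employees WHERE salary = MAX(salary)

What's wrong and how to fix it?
Bug: WHERE is evaluated per row; an aggregate over the whole table isn't defined there

Fix: Wrap MAX in a scalar subquery so WHERE compares against a single value

Corrected query:
SELECT dept, salary FROM employees WHERE salary = (SELECT MAX(salary) FROM employees)

Result:
dept    | salary
--------+-------
Support | 131375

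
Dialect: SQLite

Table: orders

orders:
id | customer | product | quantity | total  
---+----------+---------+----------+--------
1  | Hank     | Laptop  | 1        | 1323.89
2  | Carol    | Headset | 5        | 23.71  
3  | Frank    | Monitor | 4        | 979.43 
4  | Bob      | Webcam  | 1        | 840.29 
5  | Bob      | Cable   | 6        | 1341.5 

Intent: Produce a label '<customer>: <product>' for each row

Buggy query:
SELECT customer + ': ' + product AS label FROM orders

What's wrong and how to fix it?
Bug: SQLite uses || for string concatenation; + coerces text to numbers (yielding 0)

Fix: Replace + with || to concatenate text

Corrected query:
SELECT customer || ': ' || product AS label FROM orders

Result:
label         
--------------
Hank: Laptop  
Carol: Headset
Frank: Monitor
Bob: Webcam   
Bob: Cable    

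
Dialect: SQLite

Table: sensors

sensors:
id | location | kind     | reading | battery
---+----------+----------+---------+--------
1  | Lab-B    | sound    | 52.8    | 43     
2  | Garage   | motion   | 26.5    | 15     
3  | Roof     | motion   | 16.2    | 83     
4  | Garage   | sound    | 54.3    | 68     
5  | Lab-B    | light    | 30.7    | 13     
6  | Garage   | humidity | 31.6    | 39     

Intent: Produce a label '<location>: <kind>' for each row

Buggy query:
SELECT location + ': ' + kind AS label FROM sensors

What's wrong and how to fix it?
Bug: '+' is numeric addition; on text columns SQLite converts them to 0 instead of concatenating

Fix: Replace + with || to concatenate text

Corrected query:
SELECT location || ': ' || kind AS label FROM sensors

Result:
label           
----------------
Lab-B: sound    
Garage: motion  
Roof: motion    
Garage: sound   
Lab-B: light    
Garage: humidity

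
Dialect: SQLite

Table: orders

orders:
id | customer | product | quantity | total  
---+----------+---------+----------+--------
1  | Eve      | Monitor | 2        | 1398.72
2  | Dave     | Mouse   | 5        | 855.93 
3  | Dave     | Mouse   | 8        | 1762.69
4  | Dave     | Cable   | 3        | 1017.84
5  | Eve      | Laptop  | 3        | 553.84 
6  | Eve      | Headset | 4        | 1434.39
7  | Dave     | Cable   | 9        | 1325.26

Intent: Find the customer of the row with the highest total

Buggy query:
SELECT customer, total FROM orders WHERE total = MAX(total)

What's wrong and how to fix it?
Bug: MAX(total) is an aggregate and cannot be used directly in WHERE

Fix: Use a subquery: WHERE total = (SELECT MAX(total) FROM orders)

Corrected query:
SELECT customer, total FROM orders WHERE total = (SELECT MAX(total) FROM orders)

Result:
customer | total  
---------+--------
Dave     | 1762.69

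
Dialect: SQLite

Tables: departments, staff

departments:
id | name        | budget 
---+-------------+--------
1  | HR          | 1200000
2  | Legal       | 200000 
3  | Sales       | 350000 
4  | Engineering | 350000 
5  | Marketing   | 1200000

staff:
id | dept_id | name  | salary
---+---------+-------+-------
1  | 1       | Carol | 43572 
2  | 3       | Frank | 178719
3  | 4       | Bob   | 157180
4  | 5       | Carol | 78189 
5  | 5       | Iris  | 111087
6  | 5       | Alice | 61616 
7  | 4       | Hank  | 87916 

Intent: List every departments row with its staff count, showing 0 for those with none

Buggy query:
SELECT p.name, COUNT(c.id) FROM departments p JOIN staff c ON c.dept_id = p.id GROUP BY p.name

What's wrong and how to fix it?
Bug: INNER JOIN drops departments rows that have no matching staff rows

Fix: Use LEFT JOIN so parents without children still appear (COUNT(c.id) gives 0)

Corrected query:
SELECT p.name, COUNT(c.id) FROM departments p LEFT JOIN staff c ON c.dept_id = p.id GROUP BY p.name

Result:
name        | COUNT(c.id)
------------+------------
Engineering | 2          
HR          | 1          
Legal       | 0          
Marketing   | 3          
Sales       | 1          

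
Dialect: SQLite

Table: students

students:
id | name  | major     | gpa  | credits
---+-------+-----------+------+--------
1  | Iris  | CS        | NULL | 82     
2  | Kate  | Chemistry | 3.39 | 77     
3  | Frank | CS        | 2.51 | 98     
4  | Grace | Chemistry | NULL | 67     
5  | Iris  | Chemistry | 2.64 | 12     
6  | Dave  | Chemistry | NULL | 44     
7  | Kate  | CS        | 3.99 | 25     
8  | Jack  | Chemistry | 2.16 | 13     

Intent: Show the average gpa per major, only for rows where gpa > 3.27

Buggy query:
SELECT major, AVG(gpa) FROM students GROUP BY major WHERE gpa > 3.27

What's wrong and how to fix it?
Bug: WHERE cannot follow GROUP BY

Fix: Place WHERE between FROM and GROUP BY

Corrected query:
SELECT major, AVG(gpa) FROM students WHERE gpa > 3.27 GROUP BY major

Result:
major     | AVG(gpa)
----------+---------
CS        | 3.99    
Chemistry | 3.39    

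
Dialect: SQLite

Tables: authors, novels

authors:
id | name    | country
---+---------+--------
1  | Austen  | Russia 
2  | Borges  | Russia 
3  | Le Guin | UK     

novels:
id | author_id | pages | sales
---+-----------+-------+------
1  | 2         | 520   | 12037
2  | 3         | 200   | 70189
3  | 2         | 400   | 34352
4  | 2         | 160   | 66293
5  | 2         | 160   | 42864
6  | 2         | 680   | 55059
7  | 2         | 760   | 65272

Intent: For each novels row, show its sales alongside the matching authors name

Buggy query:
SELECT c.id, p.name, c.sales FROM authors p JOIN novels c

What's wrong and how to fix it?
Bug: JOIN with no ON clause produces a cartesian product; every novels row pairs with every authors row

Fix: Specify the join condition linking the foreign key to the parent id

Corrected query:
SELECT c.id, p.name, c.sales FROM authors p JOIN novels c ON c.author_id = p.id

Result:
id | name    | sales
---+---------+------
1  | Borges  | 12037
2  | Le Guin | 70189
3  | Borges  | 34352
4  | Borges  | 66293
5  | Borges  | 42864
6  | Borges  | 55059
7  | Borges  | 65272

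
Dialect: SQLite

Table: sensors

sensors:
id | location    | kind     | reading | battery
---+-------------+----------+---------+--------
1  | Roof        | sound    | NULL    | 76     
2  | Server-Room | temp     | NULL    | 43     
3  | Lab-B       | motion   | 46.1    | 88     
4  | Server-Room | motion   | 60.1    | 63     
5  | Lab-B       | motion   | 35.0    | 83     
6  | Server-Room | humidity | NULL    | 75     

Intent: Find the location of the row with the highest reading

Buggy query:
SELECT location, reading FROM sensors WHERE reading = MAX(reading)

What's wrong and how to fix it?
Bug: WHERE is evaluated per row; an aggregate over the whole table isn't defined there

Fix: Use a subquery: WHERE reading = (SELECT MAX(reading) FROM sensors)

Corrected query:
SELECT location, reading FROM sensors WHERE reading = (SELECT MAX(reading) FROM sensors)

Result:
location    | reading
------------+--------
Server-Room | 60.1   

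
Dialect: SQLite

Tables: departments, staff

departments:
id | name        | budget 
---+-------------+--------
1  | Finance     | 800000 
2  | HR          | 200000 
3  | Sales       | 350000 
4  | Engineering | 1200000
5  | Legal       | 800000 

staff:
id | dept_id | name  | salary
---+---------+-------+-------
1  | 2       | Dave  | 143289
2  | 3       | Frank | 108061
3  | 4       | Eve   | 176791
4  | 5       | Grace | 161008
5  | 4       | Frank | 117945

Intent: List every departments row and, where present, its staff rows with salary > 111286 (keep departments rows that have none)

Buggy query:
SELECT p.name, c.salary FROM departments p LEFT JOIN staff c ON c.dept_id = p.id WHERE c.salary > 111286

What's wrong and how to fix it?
Bug: A WHERE condition on the right-hand table after LEFT JOIN drops unmatched parents

Fix: Move the right-table condition into the ON clause so unmatched parents are kept

Corrected query:
SELECT p.name, c.salary FROM departments p LEFT JOIN staff c ON c.dept_id = p.id AND c.salary > 111286

Result:
name        | salary
------------+-------
Finance     | NULL  
HR          | 143289
Sales       | NULL  
Engineering | 117945
Engineering | 176791
Legal       | 161008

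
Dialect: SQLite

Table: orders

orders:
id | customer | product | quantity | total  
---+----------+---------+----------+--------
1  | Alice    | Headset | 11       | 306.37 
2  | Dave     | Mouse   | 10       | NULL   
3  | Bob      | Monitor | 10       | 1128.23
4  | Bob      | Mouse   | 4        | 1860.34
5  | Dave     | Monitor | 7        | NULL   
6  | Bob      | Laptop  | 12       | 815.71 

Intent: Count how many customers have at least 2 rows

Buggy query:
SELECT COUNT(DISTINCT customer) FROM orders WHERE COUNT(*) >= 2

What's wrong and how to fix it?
Bug: COUNT(*) cannot appear in WHERE; the per-group count doesn't exist yet

Fix: Use a subquery that GROUPs and filters with HAVING, then count its rows

Corrected query:
SELECT COUNT(*) FROM (SELECT customer FROM orders GROUP BY customer HAVING COUNT(*) >= 2)

Result:
COUNT(*)
--------
2       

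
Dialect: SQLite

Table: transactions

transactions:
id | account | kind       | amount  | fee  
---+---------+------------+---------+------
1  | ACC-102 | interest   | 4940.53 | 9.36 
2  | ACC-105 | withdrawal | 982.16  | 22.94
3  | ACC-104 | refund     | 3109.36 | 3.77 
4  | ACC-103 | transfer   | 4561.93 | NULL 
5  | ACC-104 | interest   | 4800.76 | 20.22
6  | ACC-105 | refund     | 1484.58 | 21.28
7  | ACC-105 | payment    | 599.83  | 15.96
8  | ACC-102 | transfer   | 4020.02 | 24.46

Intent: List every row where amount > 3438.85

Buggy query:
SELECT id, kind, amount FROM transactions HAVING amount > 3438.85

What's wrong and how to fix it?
Bug: HAVING filters the output of aggregation, but this query has no GROUP BY and no aggregate functions, so SQLite rejects it (HAVING clause on a non-aggregate query); the condition here is per row

Fix: Use WHERE for row-level filtering

Corrected query:
SELECT id, kind, amount FROM transactions WHERE amount > 3438.85

Result:
id | kind     | amount 
---+----------+--------
1  | interest | 4940.53
4  | transfer | 4561.93
5  | interest | 4800.76
8  | transfer | 4020.02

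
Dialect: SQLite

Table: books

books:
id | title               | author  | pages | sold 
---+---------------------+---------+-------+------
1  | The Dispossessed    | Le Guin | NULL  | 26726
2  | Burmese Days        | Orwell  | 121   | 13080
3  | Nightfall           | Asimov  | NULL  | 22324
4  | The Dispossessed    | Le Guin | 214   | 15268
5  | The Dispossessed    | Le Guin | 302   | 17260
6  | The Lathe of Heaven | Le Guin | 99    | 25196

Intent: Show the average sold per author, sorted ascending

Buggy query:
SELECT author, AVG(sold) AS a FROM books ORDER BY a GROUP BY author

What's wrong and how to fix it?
Bug: ORDER BY appears before GROUP BY; SQL clause order requires GROUP BY first

Fix: Reorder: SELECT … FROM … GROUP BY … ORDER BY …

Corrected query:
SELECT author, AVG(sold) AS a FROM books GROUP BY author ORDER BY a

Result:
author  | a      
--------+--------
Orwell  | 13080  
Le Guin | 21112.5
Asimov  | 22324  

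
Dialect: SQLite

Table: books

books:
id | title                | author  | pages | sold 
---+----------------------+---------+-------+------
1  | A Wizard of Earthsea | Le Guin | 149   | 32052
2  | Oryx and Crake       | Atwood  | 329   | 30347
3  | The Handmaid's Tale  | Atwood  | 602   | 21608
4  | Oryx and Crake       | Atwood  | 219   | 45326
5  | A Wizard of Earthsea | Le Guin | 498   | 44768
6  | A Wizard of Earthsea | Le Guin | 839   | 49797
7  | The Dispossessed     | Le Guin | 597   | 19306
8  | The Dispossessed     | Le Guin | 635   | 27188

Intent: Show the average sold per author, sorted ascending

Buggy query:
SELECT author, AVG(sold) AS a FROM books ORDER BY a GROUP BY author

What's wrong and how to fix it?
Bug: ORDER BY appears before GROUP BY; SQL clause order requires GROUP BY first

Fix: Move ORDER BY to the end, after GROUP BY

Corrected query:
SELECT author, AVG(sold) AS a FROM books GROUP BY author ORDER BY a

Result:
author  | a      
--------+--------
Atwood  | 32427  
Le Guin | 34622.2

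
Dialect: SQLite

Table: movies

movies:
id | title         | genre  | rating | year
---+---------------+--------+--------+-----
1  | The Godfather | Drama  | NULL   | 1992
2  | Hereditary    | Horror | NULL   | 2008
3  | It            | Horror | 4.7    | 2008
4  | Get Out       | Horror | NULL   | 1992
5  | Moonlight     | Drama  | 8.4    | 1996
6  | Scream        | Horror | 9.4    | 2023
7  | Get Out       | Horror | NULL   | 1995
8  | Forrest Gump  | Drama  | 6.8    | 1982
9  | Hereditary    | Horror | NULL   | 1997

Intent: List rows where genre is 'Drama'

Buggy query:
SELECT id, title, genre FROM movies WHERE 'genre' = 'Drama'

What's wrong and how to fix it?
Bug: 'genre' in single quotes is a string literal, not the column; the comparison is literal-vs-literal and never true

Fix: Reference the column as genre without single quotes

Corrected query:
SELECT id, title, genre FROM movies WHERE genre = 'Drama'

Result:
id | title         | genre
---+---------------+------
1  | The Godfather | Drama
5  | Moonlight     | Drama
8  | Forrest Gump  | Drama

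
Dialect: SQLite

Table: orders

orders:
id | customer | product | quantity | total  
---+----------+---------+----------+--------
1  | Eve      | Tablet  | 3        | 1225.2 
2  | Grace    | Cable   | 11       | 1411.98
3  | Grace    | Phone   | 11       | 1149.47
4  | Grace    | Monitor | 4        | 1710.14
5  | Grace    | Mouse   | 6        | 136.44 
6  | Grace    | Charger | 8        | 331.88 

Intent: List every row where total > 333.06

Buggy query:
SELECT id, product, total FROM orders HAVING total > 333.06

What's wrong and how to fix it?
Bug: HAVING filters the output of aggregation, but this query has no GROUP BY and no aggregate functions, so SQLite rejects it (HAVING clause on a non-aggregate query); the condition here is per row

Fix: Replace HAVING with WHERE since the condition applies to individual rows

Corrected query:
SELECT id, product, total FROM orders WHERE total > 333.06

Result:
id | product | total  
---+---------+--------
1  | Tablet  | 1225.2 
2  | Cable   | 1411.98
3  | Phone   | 1149.47
4  | Monitor | 1710.14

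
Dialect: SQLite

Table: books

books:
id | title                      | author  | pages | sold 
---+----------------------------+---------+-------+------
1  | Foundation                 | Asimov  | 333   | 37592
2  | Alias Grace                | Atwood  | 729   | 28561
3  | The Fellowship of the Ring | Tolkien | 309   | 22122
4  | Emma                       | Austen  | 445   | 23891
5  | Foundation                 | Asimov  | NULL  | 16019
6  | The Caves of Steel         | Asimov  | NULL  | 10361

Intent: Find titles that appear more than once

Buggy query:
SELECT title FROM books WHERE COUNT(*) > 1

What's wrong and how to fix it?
Bug: WHERE can't reference COUNT(*); aggregates are computed after WHERE

Fix: Group first, then use HAVING for the count condition

Corrected query:
SELECT title FROM books GROUP BY title HAVING COUNT(*) > 1

Result:
title     
----------
Foundation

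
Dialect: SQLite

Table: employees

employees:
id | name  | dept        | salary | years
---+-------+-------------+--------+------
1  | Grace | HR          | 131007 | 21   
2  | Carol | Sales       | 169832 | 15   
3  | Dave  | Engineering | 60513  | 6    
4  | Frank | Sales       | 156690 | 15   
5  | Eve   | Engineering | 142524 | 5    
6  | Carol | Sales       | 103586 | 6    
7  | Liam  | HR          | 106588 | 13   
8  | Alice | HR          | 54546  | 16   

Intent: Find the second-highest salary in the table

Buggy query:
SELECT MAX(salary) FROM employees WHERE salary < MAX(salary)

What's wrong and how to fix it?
Bug: The inner MAX is an aggregate inside WHERE, which is not allowed

Fix: Compute the overall MAX in a subquery, then take MAX of rows below it

Corrected query:
SELECT MAX(salary) FROM employees WHERE salary < (SELECT MAX(salary) FROM employees)

Result:
MAX(salary)
-----------
156690     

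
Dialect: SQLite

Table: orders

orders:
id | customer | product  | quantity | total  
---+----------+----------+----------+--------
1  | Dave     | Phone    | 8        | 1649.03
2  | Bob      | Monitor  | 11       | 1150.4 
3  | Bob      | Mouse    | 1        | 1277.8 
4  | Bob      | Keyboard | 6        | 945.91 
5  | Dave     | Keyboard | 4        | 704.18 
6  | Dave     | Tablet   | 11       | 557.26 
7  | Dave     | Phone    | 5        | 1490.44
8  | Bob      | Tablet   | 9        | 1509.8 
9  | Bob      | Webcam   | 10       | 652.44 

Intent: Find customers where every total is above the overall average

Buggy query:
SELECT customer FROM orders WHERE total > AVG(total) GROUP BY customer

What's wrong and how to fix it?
Bug: AVG() is an aggregate; it can't sit directly in WHERE

Fix: Use a subquery for AVG and a HAVING MIN(...) filter so the condition holds for every row in the group

Corrected query:
SELECT customer FROM orders GROUP BY customer HAVING MIN(total) > (SELECT AVG(total) FROM orders)

Result:
(no rows)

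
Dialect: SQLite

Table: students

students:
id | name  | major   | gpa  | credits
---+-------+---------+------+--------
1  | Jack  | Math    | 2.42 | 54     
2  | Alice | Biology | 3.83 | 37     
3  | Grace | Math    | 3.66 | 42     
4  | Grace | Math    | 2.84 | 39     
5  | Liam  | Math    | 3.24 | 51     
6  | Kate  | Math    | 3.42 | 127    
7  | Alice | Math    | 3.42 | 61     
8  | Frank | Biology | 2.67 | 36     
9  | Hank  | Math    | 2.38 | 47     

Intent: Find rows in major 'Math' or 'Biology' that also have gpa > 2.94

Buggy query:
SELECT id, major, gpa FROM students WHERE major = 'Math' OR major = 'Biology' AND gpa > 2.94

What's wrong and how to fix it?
Bug: Without parentheses, AND is evaluated before OR, so the gpa filter only applies to the 'Biology' branch

Fix: Add parentheses around the OR so the AND applies to both alternatives

Corrected query:
SELECT id, major, gpa FROM students WHERE (major = 'Math' OR major = 'Biology') AND gpa > 2.94

Result:
id | major   | gpa 
---+---------+-----
2  | Biology | 3.83
3  | Math    | 3.66
5  | Math    | 3.24
6  | Math    | 3.42
7  | Math    | 3.42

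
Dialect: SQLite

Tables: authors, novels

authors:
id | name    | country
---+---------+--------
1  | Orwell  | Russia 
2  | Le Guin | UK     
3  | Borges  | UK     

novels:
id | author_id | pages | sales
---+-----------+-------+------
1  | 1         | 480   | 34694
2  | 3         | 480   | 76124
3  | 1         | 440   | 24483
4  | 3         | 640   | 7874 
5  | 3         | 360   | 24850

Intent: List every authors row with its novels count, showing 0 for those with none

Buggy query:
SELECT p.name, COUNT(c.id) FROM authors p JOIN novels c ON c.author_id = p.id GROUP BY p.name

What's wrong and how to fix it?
Bug: An inner join excludes parents with zero children

Fix: Use LEFT JOIN so parents without children still appear (COUNT(c.id) gives 0)

Corrected query:
SELECT p.name, COUNT(c.id) FROM authors p LEFT JOIN novels c ON c.author_id = p.id GROUP BY p.name

Result:
name    | COUNT(c.id)
--------+------------
Borges  | 3          
Le Guin | 0          
Orwell  | 2          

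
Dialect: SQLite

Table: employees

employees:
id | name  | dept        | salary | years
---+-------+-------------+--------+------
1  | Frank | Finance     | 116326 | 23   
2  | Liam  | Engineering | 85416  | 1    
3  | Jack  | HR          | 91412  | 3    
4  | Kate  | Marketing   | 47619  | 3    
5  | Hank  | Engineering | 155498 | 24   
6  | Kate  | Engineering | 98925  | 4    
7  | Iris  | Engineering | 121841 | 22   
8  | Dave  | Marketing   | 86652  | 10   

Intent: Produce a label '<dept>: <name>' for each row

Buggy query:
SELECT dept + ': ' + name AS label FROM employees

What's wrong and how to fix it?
Bug: SQLite uses || for string concatenation; + coerces text to numbers (yielding 0)

Fix: Use the || operator for string concatenation

Corrected query:
SELECT dept || ': ' || name AS label FROM employees

Result:
label            
-----------------
Finance: Frank   
Engineering: Liam
HR: Jack         
Marketing: Kate  
Engineering: Hank
Engineering: Kate
Engineering: Iris
Marketing: Dave  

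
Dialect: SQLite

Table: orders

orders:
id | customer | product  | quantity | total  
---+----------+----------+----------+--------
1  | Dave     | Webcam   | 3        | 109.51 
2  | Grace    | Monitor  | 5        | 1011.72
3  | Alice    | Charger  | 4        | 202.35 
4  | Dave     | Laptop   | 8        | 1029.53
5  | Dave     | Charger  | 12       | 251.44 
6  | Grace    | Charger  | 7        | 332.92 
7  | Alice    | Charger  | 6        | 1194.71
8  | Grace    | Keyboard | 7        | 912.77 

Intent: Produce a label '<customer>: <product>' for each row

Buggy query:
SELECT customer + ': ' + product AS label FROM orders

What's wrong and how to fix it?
Bug: SQLite uses || for string concatenation; + coerces text to numbers (yielding 0)

Fix: Replace + with || to concatenate text

Corrected query:
SELECT customer || ': ' || product AS label FROM orders

Result:
label          
---------------
Dave: Webcam   
Grace: Monitor 
Alice: Charger 
Dave: Laptop   
Dave: Charger  
Grace: Charger 
Alice: Charger 
Grace: Keyboard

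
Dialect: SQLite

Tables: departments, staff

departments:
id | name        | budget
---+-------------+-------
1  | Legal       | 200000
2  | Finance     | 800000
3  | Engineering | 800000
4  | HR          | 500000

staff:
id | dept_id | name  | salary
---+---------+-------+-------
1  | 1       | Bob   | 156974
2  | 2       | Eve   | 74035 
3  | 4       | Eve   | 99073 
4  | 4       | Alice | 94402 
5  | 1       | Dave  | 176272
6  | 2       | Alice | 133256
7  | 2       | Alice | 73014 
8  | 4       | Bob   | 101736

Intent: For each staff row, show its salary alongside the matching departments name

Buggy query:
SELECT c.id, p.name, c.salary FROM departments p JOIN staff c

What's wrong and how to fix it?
Bug: JOIN with no ON clause produces a cartesian product; every staff row pairs with every departments row

Fix: Specify the join condition linking the foreign key to the parent id

Corrected query:
SELECT c.id, p.name, c.salary FROM departments p JOIN staff c ON c.dept_id = p.id

Result:
id | name    | salary
---+---------+-------
1  | Legal   | 156974
2  | Finance | 74035 
3  | HR      | 99073 
4  | HR      | 94402 
5  | Legal   | 176272
6  | Finance | 133256
7  | Finance | 73014 
8  | HR      | 101736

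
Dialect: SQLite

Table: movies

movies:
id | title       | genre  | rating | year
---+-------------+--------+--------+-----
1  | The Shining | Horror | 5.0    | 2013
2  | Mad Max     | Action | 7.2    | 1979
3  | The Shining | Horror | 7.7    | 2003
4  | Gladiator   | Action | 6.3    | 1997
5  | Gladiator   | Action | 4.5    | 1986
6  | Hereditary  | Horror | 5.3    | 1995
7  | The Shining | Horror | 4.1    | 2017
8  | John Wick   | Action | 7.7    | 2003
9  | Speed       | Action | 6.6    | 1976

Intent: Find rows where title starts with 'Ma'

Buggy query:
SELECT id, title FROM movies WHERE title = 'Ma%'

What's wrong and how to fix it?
Bug: '=' compares the literal string including the % character; pattern matching needs LIKE

Fix: Replace '=' with LIKE so 'Ma%' is treated as a pattern

Corrected query:
SELECT id, title FROM movies WHERE title LIKE 'Ma%'

Result:
id | title  
---+--------
2  | Mad Max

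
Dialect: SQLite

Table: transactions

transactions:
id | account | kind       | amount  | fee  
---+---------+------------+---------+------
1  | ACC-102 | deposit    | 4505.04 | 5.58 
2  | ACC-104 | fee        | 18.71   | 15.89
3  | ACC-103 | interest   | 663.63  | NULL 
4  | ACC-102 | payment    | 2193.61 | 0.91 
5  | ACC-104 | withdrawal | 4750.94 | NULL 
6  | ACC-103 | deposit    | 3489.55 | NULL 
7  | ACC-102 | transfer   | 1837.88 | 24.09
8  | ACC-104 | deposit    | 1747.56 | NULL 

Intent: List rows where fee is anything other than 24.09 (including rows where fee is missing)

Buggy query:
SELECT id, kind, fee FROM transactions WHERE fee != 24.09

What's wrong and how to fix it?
Bug: 'fee != 24.09' is unknown when fee is NULL, so NULL rows are silently excluded

Fix: Add an explicit OR fee IS NULL to include the missing-value rows

Corrected query:
SELECT id, kind, fee FROM transactions WHERE fee != 24.09 OR fee IS NULL

Result:
id | kind       | fee  
---+------------+------
1  | deposit    | 5.58 
2  | fee        | 15.89
3  | interest   | NULL 
4  | payment    | 0.91 
5  | withdrawal | NULL 
6  | deposit    | NULL 
8  | deposit    | NULL 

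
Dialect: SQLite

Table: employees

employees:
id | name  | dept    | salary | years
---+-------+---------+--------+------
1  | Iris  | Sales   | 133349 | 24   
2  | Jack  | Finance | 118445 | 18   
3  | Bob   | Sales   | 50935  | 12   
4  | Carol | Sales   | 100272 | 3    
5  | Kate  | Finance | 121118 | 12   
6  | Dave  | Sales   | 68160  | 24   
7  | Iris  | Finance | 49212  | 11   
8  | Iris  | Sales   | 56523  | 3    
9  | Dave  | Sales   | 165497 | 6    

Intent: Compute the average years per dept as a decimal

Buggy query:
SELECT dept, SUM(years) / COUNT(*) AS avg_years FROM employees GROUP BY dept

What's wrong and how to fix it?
Bug: Both operands are integers, so '/' performs integer division and truncates

Fix: Cast one side to REAL so the division keeps the fractional part

Corrected query:
SELECT dept, SUM(years) * 1.0 / COUNT(*) AS avg_years FROM employees GROUP BY dept

Result:
dept    | avg_years
--------+----------
Finance | 13.666667
Sales   | 12       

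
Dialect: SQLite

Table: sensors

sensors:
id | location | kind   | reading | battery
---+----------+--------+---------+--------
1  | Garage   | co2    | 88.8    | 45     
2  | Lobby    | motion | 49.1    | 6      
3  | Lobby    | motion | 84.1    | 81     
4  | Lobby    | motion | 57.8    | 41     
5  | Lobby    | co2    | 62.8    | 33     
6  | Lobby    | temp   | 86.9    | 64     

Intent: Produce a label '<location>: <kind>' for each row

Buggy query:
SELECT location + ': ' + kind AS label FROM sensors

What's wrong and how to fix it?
Bug: SQLite uses || for string concatenation; + coerces text to numbers (yielding 0)

Fix: Use the || operator for string concatenation

Corrected query:
SELECT location || ': ' || kind AS label FROM sensors

Result:
label        
-------------
Garage: co2  
Lobby: motion
Lobby: motion
Lobby: motion
Lobby: co2   
Lobby: temp  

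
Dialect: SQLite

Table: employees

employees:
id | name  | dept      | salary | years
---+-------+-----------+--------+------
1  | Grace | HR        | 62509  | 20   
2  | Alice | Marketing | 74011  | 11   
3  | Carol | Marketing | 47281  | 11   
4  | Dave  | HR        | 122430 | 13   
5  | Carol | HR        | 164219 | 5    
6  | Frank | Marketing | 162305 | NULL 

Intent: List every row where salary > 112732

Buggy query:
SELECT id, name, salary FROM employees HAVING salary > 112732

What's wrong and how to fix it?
Bug: HAVING filters the output of aggregation, but this query has no GROUP BY and no aggregate functions, so SQLite rejects it (HAVING clause on a non-aggregate query); the condition here is per row

Fix: Use WHERE for row-level filtering

Corrected query:
SELECT id, name, salary FROM employees WHERE salary > 112732

Result:
id | name  | salary
---+-------+-------
4  | Dave  | 122430
5  | Carol | 164219
6  | Frank | 162305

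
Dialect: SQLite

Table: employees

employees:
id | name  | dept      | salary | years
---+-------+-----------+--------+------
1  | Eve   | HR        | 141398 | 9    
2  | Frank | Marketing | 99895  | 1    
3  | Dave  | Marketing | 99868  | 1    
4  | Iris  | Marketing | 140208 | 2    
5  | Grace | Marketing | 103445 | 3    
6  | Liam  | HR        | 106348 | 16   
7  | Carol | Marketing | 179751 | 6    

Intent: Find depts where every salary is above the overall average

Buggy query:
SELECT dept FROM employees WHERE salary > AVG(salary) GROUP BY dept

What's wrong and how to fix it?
Bug: WHERE evaluates per row before aggregation, so AVG() is unavailable

Fix: Use a subquery for AVG and a HAVING MIN(...) filter so the condition holds for every row in the group

Corrected query:
SELECT dept FROM employees GROUP BY dept HAVING MIN(salary) > (SELECT AVG(salary) FROM employees)

Result:
(no rows)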